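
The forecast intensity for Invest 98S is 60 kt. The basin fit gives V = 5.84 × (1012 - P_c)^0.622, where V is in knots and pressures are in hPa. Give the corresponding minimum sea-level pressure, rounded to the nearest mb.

ΔP = (V / 5.84)^(1/0.622) = (60/5.84)^1.608.
60/5.84 = 10.274; 10.274^1.608 ≈ 42.32 mb.
P_c = 1012 − 42.32 = 969.68 ≈ 970 mb.

970 mb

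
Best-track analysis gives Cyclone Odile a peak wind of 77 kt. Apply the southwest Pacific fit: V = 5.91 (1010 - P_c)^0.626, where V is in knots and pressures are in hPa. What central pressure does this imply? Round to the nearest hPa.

ΔP = (V / 5.91)^(1/0.626) = (77/5.91)^1.597.
77/5.91 = 13.029; 13.029^1.597 ≈ 60.39 hPa.
P_c = 1010 − 60.39 = 949.61 ≈ 950 hPa.

950 hPa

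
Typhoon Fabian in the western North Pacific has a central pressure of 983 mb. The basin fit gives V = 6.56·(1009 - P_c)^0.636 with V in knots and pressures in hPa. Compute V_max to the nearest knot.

ΔP = 1009 − 983 = 26 mb.
26^0.636 ≈ 7.942.
V ≈ 6.56 × 7.942 ≈ 52.1 kt.

52 kt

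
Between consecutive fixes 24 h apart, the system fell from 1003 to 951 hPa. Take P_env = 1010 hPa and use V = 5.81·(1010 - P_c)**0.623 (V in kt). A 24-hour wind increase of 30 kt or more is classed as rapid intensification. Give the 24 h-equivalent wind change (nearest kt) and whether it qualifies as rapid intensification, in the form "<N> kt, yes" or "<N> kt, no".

V₁: ΔP = 7, V ≈ 5.81 × 7^0.623 ≈ 19.53 kt.
V₂: ΔP = 59, V ≈ 5.81 × 59^0.623 ≈ 73.69 kt.
ΔV over 24 h = 54.16 kt → 24 h equivalent = 54.16 × 24/24 ≈ 54.16 kt.
54 kt ≥ 30 kt ⇒ rapid intensification.

54 kt, yes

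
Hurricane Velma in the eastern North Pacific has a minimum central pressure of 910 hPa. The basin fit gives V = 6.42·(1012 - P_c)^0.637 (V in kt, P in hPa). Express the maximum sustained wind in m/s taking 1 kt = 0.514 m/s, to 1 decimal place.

62.8 m/s

ΔP = 1012 − 910 = 102 hPa.
V ≈ 6.42 × 102^0.637 = 6.42 × 19.032 ≈ 122.184 kt.
122.184 × 0.514 ≈ 62.80 m/s → 62.8 m/s.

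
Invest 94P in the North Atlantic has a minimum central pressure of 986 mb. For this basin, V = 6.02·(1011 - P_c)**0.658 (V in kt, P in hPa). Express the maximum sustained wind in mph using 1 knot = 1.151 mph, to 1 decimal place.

57.6 mph

ΔP = 1011 − 986 = 25 mb.
V ≈ 6.02 × 25^0.658 = 6.02 × 8.315 ≈ 50.054 kt.
50.054 × 1.151 ≈ 57.61 mph → 57.6 mph.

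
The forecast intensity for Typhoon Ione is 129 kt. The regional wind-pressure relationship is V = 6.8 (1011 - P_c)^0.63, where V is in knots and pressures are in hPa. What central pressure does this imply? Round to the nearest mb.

904 mb

ΔP = (V / 6.8)^(1/0.63) = (129/6.8)^1.587.
129/6.8 = 18.971; 18.971^1.587 ≈ 106.83 mb.
P_c = 1011 − 106.83 = 904.17 ≈ 904 mb.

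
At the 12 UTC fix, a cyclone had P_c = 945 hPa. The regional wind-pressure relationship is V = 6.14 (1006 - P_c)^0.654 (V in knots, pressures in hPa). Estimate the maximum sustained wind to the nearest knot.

90 kt

ΔP = 1006 − 945 = 61 hPa.
61^0.654 ≈ 14.710.
V ≈ 6.14 × 14.710 ≈ 90.3 kt.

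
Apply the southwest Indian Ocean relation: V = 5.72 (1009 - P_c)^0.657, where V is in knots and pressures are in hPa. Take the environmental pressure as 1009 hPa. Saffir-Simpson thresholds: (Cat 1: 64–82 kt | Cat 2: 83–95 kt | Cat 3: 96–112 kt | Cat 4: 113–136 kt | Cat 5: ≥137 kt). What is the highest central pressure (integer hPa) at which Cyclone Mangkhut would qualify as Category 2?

950 hPa

Category 2 begins at V = 83 kt.
Required ΔP = (83/5.72)^(1/0.657) = 14.510^1.522 ≈ 58.64 hPa.
P_c ≤ 1009 − 58.64 = 950.36, so the highest integer P_c is 950 hPa.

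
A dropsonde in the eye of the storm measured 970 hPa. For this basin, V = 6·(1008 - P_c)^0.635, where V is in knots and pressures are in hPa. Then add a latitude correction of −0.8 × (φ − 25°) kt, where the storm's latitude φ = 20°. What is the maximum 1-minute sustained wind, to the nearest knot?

ΔP = 1008 − 970 = 38 hPa.
38^0.635 ≈ 10.073.
V ≈ 6 × 10.073 ≈ 60.4 kt.
Latitude correction: −0.8 × (20 − 25) = 4 kt.
Corrected V ≈ 64.4 kt → 64 kt.

64 kt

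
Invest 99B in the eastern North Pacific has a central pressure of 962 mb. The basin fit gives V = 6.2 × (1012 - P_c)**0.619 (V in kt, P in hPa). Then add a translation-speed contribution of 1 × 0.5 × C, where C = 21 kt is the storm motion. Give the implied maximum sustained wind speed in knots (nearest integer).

80 kt

ΔP = 1012 − 962 = 50 mb.
50^0.619 ≈ 11.263.
V ≈ 6.2 × 11.263 ≈ 69.8 kt.
Translation term: 1 × 0.5 × 21 = 10.5 kt.
Corrected V ≈ 80.3 kt → 80 kt.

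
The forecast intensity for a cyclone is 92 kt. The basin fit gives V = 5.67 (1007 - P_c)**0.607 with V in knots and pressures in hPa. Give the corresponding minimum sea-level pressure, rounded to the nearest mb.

ΔP = (V / 5.67)^(1/0.607) = (92/5.67)^1.647.
92/5.67 = 16.226; 16.226^1.647 ≈ 98.57 mb.
P_c = 1007 − 98.57 = 908.43 ≈ 908 mb.

908 mb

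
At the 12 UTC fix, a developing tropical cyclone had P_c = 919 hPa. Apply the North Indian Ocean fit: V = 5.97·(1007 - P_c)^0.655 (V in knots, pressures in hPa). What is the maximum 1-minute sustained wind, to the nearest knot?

ΔP = 1007 − 919 = 88 hPa.
88^0.655 ≈ 18.777.
V ≈ 5.97 × 18.777 ≈ 112.1 kt.

112 kt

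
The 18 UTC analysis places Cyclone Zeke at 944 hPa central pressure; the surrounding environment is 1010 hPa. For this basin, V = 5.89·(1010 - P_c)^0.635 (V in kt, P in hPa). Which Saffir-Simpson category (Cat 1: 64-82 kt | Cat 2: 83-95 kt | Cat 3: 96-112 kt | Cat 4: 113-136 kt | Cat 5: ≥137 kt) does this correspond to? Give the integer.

2

ΔP = 1010 − 944 = 66 hPa.
V ≈ 5.89 × 66^0.635 = 5.89 × 14.30 ≈ 84 kt.
84 kt falls in the Category 2 band.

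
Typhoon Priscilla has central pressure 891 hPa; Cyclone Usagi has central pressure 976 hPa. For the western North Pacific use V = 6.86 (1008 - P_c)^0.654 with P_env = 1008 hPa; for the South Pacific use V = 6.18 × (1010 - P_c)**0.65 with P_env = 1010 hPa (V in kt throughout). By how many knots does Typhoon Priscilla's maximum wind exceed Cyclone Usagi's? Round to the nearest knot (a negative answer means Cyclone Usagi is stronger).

93 kt

Typhoon Priscilla: ΔP = 117; V ≈ 6.86 × 117^0.654 ≈ 154.50 kt.
Cyclone Usagi: ΔP = 34; V ≈ 6.18 × 34^0.65 ≈ 61.16 kt.
Difference ≈ 154.50 − 61.16 = 93.34 → 93 kt.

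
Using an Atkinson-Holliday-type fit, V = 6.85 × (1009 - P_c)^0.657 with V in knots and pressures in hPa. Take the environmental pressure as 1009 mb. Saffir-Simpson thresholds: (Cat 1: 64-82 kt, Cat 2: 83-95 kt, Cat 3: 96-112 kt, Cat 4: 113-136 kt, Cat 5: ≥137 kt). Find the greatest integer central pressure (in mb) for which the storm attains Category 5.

913 mb

Category 5 begins at V = 137 kt.
Required ΔP = (137/6.85)^(1/0.657) = 20.000^1.522 ≈ 95.56 mb.
P_c ≤ 1009 − 95.56 = 913.44, so the highest integer P_c is 913 mb.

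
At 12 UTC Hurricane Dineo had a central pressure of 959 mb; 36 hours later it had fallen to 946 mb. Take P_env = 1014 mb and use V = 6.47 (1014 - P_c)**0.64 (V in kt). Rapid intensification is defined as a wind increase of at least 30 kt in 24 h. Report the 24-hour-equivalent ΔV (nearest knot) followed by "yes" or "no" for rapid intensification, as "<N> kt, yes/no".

V₁: ΔP = 55, V ≈ 6.47 × 55^0.64 ≈ 84.09 kt.
V₂: ΔP = 68, V ≈ 6.47 × 68^0.64 ≈ 96.32 kt.
ΔV over 36 h = 12.23 kt → 24 h equivalent = 12.23 × 24/36 ≈ 8.15 kt.
8 kt < 30 kt ⇒ not rapid intensification.

8 kt, no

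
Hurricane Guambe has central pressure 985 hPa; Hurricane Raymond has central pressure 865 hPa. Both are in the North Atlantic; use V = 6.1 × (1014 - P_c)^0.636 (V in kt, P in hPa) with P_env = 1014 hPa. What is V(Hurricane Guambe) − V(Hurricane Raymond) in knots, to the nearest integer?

Hurricane Guambe: ΔP = 29; V ≈ 6.1 × 29^0.636 ≈ 51.93 kt.
Hurricane Raymond: ΔP = 149; V ≈ 6.1 × 149^0.636 ≈ 147.05 kt.
Difference ≈ 51.93 − 147.05 = -95.12 → -95 kt.

-95 kt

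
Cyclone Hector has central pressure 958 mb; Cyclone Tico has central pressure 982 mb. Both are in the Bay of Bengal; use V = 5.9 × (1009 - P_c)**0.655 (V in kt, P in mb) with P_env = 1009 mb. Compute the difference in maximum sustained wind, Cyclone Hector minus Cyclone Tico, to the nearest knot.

Cyclone Hector: ΔP = 51; V ≈ 5.9 × 51^0.655 ≈ 77.50 kt.
Cyclone Tico: ΔP = 27; V ≈ 5.9 × 27^0.655 ≈ 51.10 kt.
Difference ≈ 77.50 − 51.10 = 26.40 → 26 kt.

26 kt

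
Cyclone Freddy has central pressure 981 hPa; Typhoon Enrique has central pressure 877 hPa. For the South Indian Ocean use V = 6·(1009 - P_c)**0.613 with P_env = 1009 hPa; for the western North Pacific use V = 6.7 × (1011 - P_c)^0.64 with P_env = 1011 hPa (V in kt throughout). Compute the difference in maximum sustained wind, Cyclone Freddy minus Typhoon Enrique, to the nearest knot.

-108 kt

Cyclone Freddy: ΔP = 28; V ≈ 6 × 28^0.613 ≈ 46.27 kt.
Typhoon Enrique: ΔP = 134; V ≈ 6.7 × 134^0.64 ≈ 153.96 kt.
Difference ≈ 46.27 − 153.96 = -107.69 → -108 kt.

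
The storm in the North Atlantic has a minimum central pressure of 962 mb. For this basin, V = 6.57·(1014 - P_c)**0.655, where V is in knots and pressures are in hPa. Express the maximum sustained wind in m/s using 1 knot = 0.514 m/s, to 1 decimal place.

ΔP = 1014 − 962 = 52 mb.
V ≈ 6.57 × 52^0.655 = 6.57 × 13.304 ≈ 87.407 kt.
87.407 × 0.514 ≈ 44.93 m/s → 44.9 m/s.

44.9 m/s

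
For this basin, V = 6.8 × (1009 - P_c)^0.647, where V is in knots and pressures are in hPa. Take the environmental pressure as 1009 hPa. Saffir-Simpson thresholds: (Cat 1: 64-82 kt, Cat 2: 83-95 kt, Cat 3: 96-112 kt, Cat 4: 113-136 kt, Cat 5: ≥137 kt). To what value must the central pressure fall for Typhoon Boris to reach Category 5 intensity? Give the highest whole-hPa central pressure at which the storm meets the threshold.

905 hPa

Category 5 begins at V = 137 kt.
Required ΔP = (137/6.8)^(1/0.647) = 20.147^1.546 ≈ 103.70 hPa.
P_c ≤ 1009 − 103.70 = 905.30, so the highest integer P_c is 905 hPa.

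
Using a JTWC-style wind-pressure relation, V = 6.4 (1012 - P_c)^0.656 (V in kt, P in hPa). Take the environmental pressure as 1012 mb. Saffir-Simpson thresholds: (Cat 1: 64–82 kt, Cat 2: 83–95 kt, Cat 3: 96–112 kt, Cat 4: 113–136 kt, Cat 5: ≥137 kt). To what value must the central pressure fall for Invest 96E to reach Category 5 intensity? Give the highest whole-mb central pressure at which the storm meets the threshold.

905 mb

Category 5 begins at V = 137 kt.
Required ΔP = (137/6.4)^(1/0.656) = 21.406^1.524 ≈ 106.72 mb.
P_c ≤ 1012 − 106.72 = 905.28, so the highest integer P_c is 905 mb.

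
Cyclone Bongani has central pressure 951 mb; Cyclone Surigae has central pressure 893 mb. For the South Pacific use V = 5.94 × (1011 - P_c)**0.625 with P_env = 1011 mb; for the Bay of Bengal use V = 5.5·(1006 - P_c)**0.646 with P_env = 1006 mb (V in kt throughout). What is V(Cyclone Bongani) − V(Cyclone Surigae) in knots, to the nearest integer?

-40 kt

Cyclone Bongani: ΔP = 60; V ≈ 5.94 × 60^0.625 ≈ 76.76 kt.
Cyclone Surigae: ΔP = 113; V ≈ 5.5 × 113^0.646 ≈ 116.59 kt.
Difference ≈ 76.76 − 116.59 = -39.83 → -40 kt.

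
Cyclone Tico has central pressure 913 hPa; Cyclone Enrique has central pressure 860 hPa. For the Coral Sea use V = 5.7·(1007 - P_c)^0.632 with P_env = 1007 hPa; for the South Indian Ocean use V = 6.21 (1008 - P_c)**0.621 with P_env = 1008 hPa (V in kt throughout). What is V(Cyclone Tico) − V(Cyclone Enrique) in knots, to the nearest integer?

Cyclone Tico: ΔP = 94; V ≈ 5.7 × 94^0.632 ≈ 100.67 kt.
Cyclone Enrique: ΔP = 148; V ≈ 6.21 × 148^0.621 ≈ 138.30 kt.
Difference ≈ 100.67 − 138.30 = -37.63 → -38 kt.

-38 kt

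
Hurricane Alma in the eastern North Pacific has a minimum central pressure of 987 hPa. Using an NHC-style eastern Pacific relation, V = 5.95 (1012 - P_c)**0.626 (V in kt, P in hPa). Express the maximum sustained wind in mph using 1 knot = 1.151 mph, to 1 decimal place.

51.4 mph

ΔP = 1012 − 987 = 25 hPa.
V ≈ 5.95 × 25^0.626 = 5.95 × 7.501 ≈ 44.630 kt.
44.630 × 1.151 ≈ 51.37 mph → 51.4 mph.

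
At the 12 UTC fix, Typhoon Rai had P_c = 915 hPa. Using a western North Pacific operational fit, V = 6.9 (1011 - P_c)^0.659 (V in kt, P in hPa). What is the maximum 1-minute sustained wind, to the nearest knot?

ΔP = 1011 − 915 = 96 hPa.
96^0.659 ≈ 20.245.
V ≈ 6.9 × 20.245 ≈ 139.7 kt.

140 kt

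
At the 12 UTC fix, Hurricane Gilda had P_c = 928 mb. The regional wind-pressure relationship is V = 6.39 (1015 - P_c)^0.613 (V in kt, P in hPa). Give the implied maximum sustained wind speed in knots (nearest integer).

ΔP = 1015 − 928 = 87 mb.
87^0.613 ≈ 15.450.
V ≈ 6.39 × 15.450 ≈ 98.7 kt.

99 kt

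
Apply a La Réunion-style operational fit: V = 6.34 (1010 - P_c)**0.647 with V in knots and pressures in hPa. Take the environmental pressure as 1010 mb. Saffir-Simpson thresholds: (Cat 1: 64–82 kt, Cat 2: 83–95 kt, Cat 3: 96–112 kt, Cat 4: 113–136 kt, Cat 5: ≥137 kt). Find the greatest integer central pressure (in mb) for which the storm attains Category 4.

Category 4 begins at V = 113 kt.
Required ΔP = (113/6.34)^(1/0.647) = 17.823^1.546 ≈ 85.81 mb.
P_c ≤ 1010 − 85.81 = 924.19, so the highest integer P_c is 924 mb.

924 mb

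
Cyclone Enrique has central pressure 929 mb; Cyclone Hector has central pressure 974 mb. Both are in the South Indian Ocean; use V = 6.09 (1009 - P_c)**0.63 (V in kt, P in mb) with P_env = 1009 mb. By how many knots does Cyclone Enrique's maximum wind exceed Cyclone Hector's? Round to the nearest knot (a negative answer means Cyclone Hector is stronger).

39 kt

Cyclone Enrique: ΔP = 80; V ≈ 6.09 × 80^0.63 ≈ 96.29 kt.
Cyclone Hector: ΔP = 35; V ≈ 6.09 × 35^0.63 ≈ 57.20 kt.
Difference ≈ 96.29 − 57.20 = 39.09 → 39 kt.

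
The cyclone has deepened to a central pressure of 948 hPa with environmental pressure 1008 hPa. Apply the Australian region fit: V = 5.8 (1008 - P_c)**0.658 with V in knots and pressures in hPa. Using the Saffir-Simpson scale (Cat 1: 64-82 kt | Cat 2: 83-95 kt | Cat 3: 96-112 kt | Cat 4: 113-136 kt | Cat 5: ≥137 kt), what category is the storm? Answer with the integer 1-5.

ΔP = 1008 − 948 = 60 hPa.
V ≈ 5.8 × 60^0.658 = 5.8 × 14.79 ≈ 86 kt.
86 kt falls in the Category 2 band.

2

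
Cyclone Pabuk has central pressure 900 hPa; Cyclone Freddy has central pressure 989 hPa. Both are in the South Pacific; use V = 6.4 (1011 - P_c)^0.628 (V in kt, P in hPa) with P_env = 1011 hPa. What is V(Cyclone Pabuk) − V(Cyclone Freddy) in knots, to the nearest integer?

Cyclone Pabuk: ΔP = 111; V ≈ 6.4 × 111^0.628 ≈ 123.21 kt.
Cyclone Freddy: ΔP = 22; V ≈ 6.4 × 22^0.628 ≈ 44.59 kt.
Difference ≈ 123.21 − 44.59 = 78.62 → 79 kt.

79 kt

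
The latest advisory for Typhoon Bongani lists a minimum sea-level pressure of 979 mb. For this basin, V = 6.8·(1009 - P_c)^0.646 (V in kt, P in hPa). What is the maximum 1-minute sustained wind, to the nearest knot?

ΔP = 1009 − 979 = 30 mb.
30^0.646 ≈ 9.000.
V ≈ 6.8 × 9.000 ≈ 61.2 kt.

61 kt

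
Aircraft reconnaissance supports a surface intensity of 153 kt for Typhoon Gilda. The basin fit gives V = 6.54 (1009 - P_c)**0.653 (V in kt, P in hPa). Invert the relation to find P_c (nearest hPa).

ΔP = (V / 6.54)^(1/0.653) = (153/6.54)^1.531.
153/6.54 = 23.394; 23.394^1.531 ≈ 124.93 hPa.
P_c = 1009 − 124.93 = 884.07 ≈ 884 hPa.

884 hPa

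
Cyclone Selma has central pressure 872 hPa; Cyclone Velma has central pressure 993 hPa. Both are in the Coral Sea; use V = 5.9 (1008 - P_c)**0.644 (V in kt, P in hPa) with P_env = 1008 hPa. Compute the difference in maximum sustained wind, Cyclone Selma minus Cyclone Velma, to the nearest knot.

Cyclone Selma: ΔP = 136; V ≈ 5.9 × 136^0.644 ≈ 139.59 kt.
Cyclone Velma: ΔP = 15; V ≈ 5.9 × 15^0.644 ≈ 33.75 kt.
Difference ≈ 139.59 − 33.75 = 105.84 → 106 kt.

106 kt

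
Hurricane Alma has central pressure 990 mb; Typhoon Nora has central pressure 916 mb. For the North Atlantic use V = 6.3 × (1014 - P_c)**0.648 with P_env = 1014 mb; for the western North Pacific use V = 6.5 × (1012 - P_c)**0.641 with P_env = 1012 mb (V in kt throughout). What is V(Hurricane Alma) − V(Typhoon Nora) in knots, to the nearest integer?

-72 kt

Hurricane Alma: ΔP = 24; V ≈ 6.3 × 24^0.648 ≈ 49.40 kt.
Typhoon Nora: ΔP = 96; V ≈ 6.5 × 96^0.641 ≈ 121.21 kt.
Difference ≈ 49.40 − 121.21 = -71.81 → -72 kt.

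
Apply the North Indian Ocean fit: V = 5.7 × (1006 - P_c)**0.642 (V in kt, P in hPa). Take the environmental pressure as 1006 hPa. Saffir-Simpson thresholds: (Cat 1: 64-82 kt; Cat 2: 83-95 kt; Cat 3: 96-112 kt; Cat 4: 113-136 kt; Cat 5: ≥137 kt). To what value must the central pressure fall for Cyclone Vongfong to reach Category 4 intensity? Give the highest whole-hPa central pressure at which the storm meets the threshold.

Category 4 begins at V = 113 kt.
Required ΔP = (113/5.7)^(1/0.642) = 19.825^1.558 ≈ 104.85 hPa.
P_c ≤ 1006 − 104.85 = 901.15, so the highest integer P_c is 901 hPa.

901 hPa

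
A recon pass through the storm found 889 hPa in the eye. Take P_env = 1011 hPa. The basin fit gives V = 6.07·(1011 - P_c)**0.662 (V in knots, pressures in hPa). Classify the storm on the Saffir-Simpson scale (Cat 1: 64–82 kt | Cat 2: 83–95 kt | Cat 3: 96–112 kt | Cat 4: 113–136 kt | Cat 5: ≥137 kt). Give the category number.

5

ΔP = 1011 − 889 = 122 hPa.
V ≈ 6.07 × 122^0.662 = 6.07 × 24.05 ≈ 146 kt.
146 kt falls in the Category 5 band.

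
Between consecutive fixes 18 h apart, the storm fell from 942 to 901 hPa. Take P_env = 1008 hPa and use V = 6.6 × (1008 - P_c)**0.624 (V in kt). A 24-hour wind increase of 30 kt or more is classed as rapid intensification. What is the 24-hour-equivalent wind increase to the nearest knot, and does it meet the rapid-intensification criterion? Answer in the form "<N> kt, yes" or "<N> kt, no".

V₁: ΔP = 66, V ≈ 6.6 × 66^0.624 ≈ 90.14 kt.
V₂: ΔP = 107, V ≈ 6.6 × 107^0.624 ≈ 121.87 kt.
ΔV over 18 h = 31.73 kt → 24 h equivalent = 31.73 × 24/18 ≈ 42.31 kt.
42 kt ≥ 30 kt ⇒ rapid intensification.

42 kt, yes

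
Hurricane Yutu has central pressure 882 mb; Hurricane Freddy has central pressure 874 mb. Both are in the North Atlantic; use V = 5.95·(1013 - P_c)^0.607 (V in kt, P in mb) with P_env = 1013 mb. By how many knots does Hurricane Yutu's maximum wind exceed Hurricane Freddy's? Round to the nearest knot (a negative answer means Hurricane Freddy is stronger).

Hurricane Yutu: ΔP = 131; V ≈ 5.95 × 131^0.607 ≈ 114.74 kt.
Hurricane Freddy: ΔP = 139; V ≈ 5.95 × 139^0.607 ≈ 118.94 kt.
Difference ≈ 114.74 − 118.94 = -4.20 → -4 kt.

-4 kt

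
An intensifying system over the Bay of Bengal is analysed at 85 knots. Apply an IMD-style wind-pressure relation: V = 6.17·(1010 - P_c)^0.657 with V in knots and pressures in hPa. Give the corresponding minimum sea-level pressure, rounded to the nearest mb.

ΔP = (V / 6.17)^(1/0.657) = (85/6.17)^1.522.
85/6.17 = 13.776; 13.776^1.522 ≈ 54.18 mb.
P_c = 1010 − 54.18 = 955.82 ≈ 956 mb.

956 mb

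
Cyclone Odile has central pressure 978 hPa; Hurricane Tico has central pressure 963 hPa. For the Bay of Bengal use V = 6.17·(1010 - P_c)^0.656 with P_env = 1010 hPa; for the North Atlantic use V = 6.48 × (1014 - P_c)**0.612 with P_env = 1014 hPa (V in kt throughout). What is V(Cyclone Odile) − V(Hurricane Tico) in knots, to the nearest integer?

-12 kt

Cyclone Odile: ΔP = 32; V ≈ 6.17 × 32^0.656 ≈ 59.93 kt.
Hurricane Tico: ΔP = 51; V ≈ 6.48 × 51^0.612 ≈ 71.88 kt.
Difference ≈ 59.93 − 71.88 = -11.95 → -12 kt.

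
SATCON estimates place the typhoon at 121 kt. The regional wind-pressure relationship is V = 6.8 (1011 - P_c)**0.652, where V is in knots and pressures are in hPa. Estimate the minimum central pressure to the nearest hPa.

928 hPa

ΔP = (V / 6.8)^(1/0.652) = (121/6.8)^1.534.
121/6.8 = 17.794; 17.794^1.534 ≈ 82.72 hPa.
P_c = 1011 − 82.72 = 928.28 ≈ 928 hPa.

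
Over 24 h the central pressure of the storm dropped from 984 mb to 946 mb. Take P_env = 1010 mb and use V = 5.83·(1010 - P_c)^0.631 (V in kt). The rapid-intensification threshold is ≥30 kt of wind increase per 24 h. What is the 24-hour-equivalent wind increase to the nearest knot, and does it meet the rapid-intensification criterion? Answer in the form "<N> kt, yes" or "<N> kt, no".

35 kt, yes

V₁: ΔP = 26, V ≈ 5.83 × 26^0.631 ≈ 45.55 kt.
V₂: ΔP = 64, V ≈ 5.83 × 64^0.631 ≈ 80.42 kt.
ΔV over 24 h = 34.87 kt → 24 h equivalent = 34.87 × 24/24 ≈ 34.87 kt.
35 kt ≥ 30 kt ⇒ rapid intensification.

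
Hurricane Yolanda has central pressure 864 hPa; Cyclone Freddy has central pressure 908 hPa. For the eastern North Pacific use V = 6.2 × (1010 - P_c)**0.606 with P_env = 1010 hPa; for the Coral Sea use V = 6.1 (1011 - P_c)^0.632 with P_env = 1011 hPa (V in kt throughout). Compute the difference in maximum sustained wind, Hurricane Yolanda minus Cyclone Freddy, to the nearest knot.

13 kt

Hurricane Yolanda: ΔP = 146; V ≈ 6.2 × 146^0.606 ≈ 127.05 kt.
Cyclone Freddy: ΔP = 103; V ≈ 6.1 × 103^0.632 ≈ 114.14 kt.
Difference ≈ 127.05 − 114.14 = 12.91 → 13 kt.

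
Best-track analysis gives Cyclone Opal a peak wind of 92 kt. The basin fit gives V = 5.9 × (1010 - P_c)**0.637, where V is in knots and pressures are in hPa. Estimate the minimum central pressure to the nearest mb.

935 mb

ΔP = (V / 5.9)^(1/0.637) = (92/5.9)^1.570.
92/5.9 = 15.593; 15.593^1.570 ≈ 74.60 mb.
P_c = 1010 − 74.60 = 935.40 ≈ 935 mb.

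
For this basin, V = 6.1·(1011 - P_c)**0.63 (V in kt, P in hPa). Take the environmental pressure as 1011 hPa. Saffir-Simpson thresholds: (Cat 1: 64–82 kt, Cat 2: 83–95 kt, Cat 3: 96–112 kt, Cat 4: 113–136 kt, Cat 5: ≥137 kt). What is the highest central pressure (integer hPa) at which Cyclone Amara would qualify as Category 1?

969 hPa

Category 1 begins at V = 64 kt.
Required ΔP = (64/6.1)^(1/0.63) = 10.492^1.587 ≈ 41.73 hPa.
P_c ≤ 1011 − 41.73 = 969.27, so the highest integer P_c is 969 hPa.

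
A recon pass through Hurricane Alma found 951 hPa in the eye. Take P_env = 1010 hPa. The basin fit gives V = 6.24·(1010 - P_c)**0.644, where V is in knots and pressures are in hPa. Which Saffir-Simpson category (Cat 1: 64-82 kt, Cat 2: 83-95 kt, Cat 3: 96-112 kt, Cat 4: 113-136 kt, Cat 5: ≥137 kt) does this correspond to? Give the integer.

2

ΔP = 1010 − 951 = 59 hPa.
V ≈ 6.24 × 59^0.644 = 6.24 × 13.82 ≈ 86 kt.
86 kt falls in the Category 2 band.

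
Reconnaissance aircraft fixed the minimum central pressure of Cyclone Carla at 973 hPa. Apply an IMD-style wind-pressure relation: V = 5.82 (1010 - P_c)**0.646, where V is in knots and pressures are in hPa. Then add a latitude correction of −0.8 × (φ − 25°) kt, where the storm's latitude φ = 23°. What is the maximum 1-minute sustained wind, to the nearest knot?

ΔP = 1010 − 973 = 37 hPa.
37^0.646 ≈ 10.305.
V ≈ 5.82 × 10.305 ≈ 60.0 kt.
Latitude correction: −0.8 × (23 − 25) = 1.6 kt.
Corrected V ≈ 61.6 kt → 62 kt.

62 kt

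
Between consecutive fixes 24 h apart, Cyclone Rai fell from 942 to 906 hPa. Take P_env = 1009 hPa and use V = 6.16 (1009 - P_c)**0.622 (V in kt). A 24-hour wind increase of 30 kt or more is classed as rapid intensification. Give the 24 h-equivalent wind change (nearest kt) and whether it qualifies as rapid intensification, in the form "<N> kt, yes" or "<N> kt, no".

V₁: ΔP = 67, V ≈ 6.16 × 67^0.622 ≈ 84.22 kt.
V₂: ΔP = 103, V ≈ 6.16 × 103^0.622 ≈ 110.04 kt.
ΔV over 24 h = 25.82 kt → 24 h equivalent = 25.82 × 24/24 ≈ 25.82 kt.
26 kt < 30 kt ⇒ not rapid intensification.

26 kt, no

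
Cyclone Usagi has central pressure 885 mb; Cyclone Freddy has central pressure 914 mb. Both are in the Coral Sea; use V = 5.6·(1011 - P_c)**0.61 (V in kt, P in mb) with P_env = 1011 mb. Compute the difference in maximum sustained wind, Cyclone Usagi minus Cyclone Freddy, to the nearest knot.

16 kt

Cyclone Usagi: ΔP = 126; V ≈ 5.6 × 126^0.61 ≈ 107.01 kt.
Cyclone Freddy: ΔP = 97; V ≈ 5.6 × 97^0.61 ≈ 91.23 kt.
Difference ≈ 107.01 − 91.23 = 15.78 → 16 kt.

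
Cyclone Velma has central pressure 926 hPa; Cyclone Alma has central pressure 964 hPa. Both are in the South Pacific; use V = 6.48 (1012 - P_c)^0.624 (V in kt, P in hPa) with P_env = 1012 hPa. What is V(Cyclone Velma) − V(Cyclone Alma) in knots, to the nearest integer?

Cyclone Velma: ΔP = 86; V ≈ 6.48 × 86^0.624 ≈ 104.40 kt.
Cyclone Alma: ΔP = 48; V ≈ 6.48 × 48^0.624 ≈ 72.56 kt.
Difference ≈ 104.40 − 72.56 = 31.84 → 32 kt.

32 kt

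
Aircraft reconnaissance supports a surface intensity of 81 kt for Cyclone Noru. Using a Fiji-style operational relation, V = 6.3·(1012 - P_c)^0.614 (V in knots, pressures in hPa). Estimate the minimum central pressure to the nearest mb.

ΔP = (V / 6.3)^(1/0.614) = (81/6.3)^1.629.
81/6.3 = 12.857; 12.857^1.629 ≈ 64.04 mb.
P_c = 1012 − 64.04 = 947.96 ≈ 948 mb.

948 mb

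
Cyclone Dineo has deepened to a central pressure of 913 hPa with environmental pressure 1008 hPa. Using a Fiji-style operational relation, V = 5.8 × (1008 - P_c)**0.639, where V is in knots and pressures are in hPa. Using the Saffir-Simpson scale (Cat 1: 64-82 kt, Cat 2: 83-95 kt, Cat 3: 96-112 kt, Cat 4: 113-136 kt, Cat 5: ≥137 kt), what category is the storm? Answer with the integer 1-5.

ΔP = 1008 − 913 = 95 hPa.
V ≈ 5.8 × 95^0.639 = 5.8 × 18.36 ≈ 106 kt.
106 kt falls in the Category 3 band.

3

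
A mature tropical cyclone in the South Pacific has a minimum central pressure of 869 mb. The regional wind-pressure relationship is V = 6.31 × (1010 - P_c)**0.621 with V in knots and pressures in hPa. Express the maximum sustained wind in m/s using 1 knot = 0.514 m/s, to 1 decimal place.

ΔP = 1010 − 869 = 141 mb.
V ≈ 6.31 × 141^0.621 = 6.31 × 21.611 ≈ 136.362 kt.
136.362 × 0.514 ≈ 70.09 m/s → 70.1 m/s.

70.1 m/s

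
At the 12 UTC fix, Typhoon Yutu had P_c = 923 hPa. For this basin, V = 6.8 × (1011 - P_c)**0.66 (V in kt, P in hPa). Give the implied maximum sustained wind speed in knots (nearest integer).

ΔP = 1011 − 923 = 88 hPa.
88^0.66 ≈ 19.203.
V ≈ 6.8 × 19.203 ≈ 130.6 kt.

131 kt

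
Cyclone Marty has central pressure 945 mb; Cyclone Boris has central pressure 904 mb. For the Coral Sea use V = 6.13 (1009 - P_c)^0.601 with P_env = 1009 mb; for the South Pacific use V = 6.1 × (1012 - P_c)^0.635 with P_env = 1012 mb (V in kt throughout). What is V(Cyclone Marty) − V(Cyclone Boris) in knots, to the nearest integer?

-45 kt

Cyclone Marty: ΔP = 64; V ≈ 6.13 × 64^0.601 ≈ 74.64 kt.
Cyclone Boris: ΔP = 108; V ≈ 6.1 × 108^0.635 ≈ 119.28 kt.
Difference ≈ 74.64 − 119.28 = -44.64 → -45 kt.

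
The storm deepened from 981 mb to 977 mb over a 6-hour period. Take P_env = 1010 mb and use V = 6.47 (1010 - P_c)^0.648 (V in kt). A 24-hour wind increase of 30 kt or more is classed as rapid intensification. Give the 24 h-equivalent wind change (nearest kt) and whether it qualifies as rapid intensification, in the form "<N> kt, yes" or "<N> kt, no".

20 kt, no

V₁: ΔP = 29, V ≈ 6.47 × 29^0.648 ≈ 57.35 kt.
V₂: ΔP = 33, V ≈ 6.47 × 33^0.648 ≈ 62.36 kt.
ΔV over 6 h = 5.01 kt → 24 h equivalent = 5.01 × 24/6 ≈ 20.04 kt.
20 kt < 30 kt ⇒ not rapid intensification.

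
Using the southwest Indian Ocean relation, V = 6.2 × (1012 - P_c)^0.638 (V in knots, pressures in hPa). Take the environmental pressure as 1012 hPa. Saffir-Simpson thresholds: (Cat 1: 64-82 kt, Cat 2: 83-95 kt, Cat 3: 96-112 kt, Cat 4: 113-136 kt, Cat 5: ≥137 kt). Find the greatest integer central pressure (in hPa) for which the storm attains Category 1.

Category 1 begins at V = 64 kt.
Required ΔP = (64/6.2)^(1/0.638) = 10.323^1.567 ≈ 38.82 hPa.
P_c ≤ 1012 − 38.82 = 973.18, so the highest integer P_c is 973 hPa.

973 hPa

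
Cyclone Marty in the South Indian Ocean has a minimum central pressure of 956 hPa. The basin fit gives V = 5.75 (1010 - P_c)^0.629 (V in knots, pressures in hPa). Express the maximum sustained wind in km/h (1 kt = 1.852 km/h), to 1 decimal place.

ΔP = 1010 − 956 = 54 hPa.
V ≈ 5.75 × 54^0.629 = 5.75 × 12.294 ≈ 70.688 kt.
70.688 × 1.852 ≈ 130.91 km/h → 130.9 km/h.

130.9 km/h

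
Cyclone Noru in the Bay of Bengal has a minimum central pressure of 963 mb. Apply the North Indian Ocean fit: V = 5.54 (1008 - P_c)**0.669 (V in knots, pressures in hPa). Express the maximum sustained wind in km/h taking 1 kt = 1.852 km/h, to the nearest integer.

ΔP = 1008 − 963 = 45 mb.
V ≈ 5.54 × 45^0.669 = 5.54 × 12.764 ≈ 70.715 kt.
70.715 × 1.852 ≈ 130.96 km/h → 131 km/h.

131 km/h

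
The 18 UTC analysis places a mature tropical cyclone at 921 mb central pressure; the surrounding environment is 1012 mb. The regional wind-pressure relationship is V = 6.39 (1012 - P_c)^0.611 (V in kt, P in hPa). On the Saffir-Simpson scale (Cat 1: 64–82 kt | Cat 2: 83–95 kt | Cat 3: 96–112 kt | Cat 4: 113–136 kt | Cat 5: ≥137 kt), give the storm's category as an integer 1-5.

3

ΔP = 1012 − 921 = 91 mb.
V ≈ 6.39 × 91^0.611 = 6.39 × 15.74 ≈ 101 kt.
101 kt falls in the Category 3 band.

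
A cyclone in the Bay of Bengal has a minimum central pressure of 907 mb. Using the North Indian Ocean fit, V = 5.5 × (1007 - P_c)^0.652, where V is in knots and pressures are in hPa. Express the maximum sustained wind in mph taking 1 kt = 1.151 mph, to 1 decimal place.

ΔP = 1007 − 907 = 100 mb.
V ≈ 5.5 × 100^0.652 = 5.5 × 20.137 ≈ 110.755 kt.
110.755 × 1.151 ≈ 127.48 mph → 127.5 mph.

127.5 mph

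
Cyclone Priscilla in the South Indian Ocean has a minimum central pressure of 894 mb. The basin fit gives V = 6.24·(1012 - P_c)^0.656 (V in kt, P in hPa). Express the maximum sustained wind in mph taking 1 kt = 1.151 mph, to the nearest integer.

164 mph

ΔP = 1012 − 894 = 118 mb.
V ≈ 6.24 × 118^0.656 = 6.24 × 22.864 ≈ 142.672 kt.
142.672 × 1.151 ≈ 164.22 mph → 164 mph.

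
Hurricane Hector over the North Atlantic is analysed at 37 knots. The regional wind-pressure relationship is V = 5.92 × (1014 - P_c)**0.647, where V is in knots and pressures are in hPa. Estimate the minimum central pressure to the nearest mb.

997 mb

ΔP = (V / 5.92)^(1/0.647) = (37/5.92)^1.546.
37/5.92 = 6.250; 6.250^1.546 ≈ 16.99 mb.
P_c = 1014 − 16.99 = 997.01 ≈ 997 mb.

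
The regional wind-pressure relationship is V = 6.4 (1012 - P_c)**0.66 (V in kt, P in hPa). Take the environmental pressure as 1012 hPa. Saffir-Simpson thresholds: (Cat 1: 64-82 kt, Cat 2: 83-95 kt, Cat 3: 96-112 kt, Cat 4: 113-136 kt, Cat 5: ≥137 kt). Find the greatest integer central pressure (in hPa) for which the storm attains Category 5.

908 hPa

Category 5 begins at V = 137 kt.
Required ΔP = (137/6.4)^(1/0.66) = 21.406^1.515 ≈ 103.75 hPa.
P_c ≤ 1012 − 103.75 = 908.25, so the highest integer P_c is 908 hPa.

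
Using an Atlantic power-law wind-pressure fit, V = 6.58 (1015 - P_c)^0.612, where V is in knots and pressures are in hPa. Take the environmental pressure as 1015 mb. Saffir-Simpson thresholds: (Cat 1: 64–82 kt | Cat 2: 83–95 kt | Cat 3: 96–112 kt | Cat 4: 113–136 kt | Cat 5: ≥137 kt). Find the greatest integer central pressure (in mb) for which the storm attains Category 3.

Category 3 begins at V = 96 kt.
Required ΔP = (96/6.58)^(1/0.612) = 14.590^1.634 ≈ 79.81 mb.
P_c ≤ 1015 − 79.81 = 935.19, so the highest integer P_c is 935 mb.

935 mb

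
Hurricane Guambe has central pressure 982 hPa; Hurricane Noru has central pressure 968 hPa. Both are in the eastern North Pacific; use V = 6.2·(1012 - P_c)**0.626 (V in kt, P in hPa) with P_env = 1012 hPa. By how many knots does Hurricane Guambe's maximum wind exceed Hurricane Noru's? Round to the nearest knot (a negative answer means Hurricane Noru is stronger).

-14 kt

Hurricane Guambe: ΔP = 30; V ≈ 6.2 × 30^0.626 ≈ 52.13 kt.
Hurricane Noru: ΔP = 44; V ≈ 6.2 × 44^0.626 ≈ 66.25 kt.
Difference ≈ 52.13 − 66.25 = -14.12 → -14 kt.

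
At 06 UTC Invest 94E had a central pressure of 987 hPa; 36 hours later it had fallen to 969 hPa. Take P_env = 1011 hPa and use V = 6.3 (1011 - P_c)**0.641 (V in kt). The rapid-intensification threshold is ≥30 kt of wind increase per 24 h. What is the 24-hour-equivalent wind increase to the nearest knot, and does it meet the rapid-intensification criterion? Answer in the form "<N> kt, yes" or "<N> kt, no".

14 kt, no

V₁: ΔP = 24, V ≈ 6.3 × 24^0.641 ≈ 48.31 kt.
V₂: ΔP = 42, V ≈ 6.3 × 42^0.641 ≈ 69.16 kt.
ΔV over 36 h = 20.85 kt → 24 h equivalent = 20.85 × 24/36 ≈ 13.90 kt.
14 kt < 30 kt ⇒ not rapid intensification.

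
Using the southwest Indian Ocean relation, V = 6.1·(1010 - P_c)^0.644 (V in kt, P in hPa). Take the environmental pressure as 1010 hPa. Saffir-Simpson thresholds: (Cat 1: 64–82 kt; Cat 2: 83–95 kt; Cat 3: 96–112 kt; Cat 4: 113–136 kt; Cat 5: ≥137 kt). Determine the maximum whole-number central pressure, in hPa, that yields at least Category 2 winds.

952 hPa

Category 2 begins at V = 83 kt.
Required ΔP = (83/6.1)^(1/0.644) = 13.607^1.553 ≈ 57.61 hPa.
P_c ≤ 1010 − 57.61 = 952.39, so the highest integer P_c is 952 hPa.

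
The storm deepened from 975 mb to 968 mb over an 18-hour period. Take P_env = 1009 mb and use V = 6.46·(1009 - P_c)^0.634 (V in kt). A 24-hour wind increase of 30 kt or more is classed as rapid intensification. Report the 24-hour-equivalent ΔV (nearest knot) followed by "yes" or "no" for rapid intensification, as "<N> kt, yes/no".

V₁: ΔP = 34, V ≈ 6.46 × 34^0.634 ≈ 60.42 kt.
V₂: ΔP = 41, V ≈ 6.46 × 41^0.634 ≈ 68.04 kt.
ΔV over 18 h = 7.62 kt → 24 h equivalent = 7.62 × 24/18 ≈ 10.16 kt.
10 kt < 30 kt ⇒ not rapid intensification.

10 kt, no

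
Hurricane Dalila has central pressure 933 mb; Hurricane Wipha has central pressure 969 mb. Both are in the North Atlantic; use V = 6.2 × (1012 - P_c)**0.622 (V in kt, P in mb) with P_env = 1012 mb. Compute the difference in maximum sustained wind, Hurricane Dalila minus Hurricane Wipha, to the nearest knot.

Hurricane Dalila: ΔP = 79; V ≈ 6.2 × 79^0.622 ≈ 93.91 kt.
Hurricane Wipha: ΔP = 43; V ≈ 6.2 × 43^0.622 ≈ 64.33 kt.
Difference ≈ 93.91 − 64.33 = 29.58 → 30 kt.

30 kt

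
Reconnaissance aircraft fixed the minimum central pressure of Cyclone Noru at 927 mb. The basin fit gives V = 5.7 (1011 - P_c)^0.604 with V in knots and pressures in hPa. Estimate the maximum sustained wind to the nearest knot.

ΔP = 1011 − 927 = 84 mb.
84^0.604 ≈ 14.530.
V ≈ 5.7 × 14.530 ≈ 82.8 kt.

83 kt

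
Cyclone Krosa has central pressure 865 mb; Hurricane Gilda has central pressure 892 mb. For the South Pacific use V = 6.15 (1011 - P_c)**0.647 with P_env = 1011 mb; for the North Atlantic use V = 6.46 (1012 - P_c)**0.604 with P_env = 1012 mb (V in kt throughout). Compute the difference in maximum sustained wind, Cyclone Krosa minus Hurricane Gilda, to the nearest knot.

Cyclone Krosa: ΔP = 146; V ≈ 6.15 × 146^0.647 ≈ 154.60 kt.
Hurricane Gilda: ΔP = 120; V ≈ 6.46 × 120^0.604 ≈ 116.43 kt.
Difference ≈ 154.60 − 116.43 = 38.17 → 38 kt.

38 kt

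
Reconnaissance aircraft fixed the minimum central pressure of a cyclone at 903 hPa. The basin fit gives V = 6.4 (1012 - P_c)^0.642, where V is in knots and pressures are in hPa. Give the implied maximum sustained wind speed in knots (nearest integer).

ΔP = 1012 − 903 = 109 hPa.
109^0.642 ≈ 20.325.
V ≈ 6.4 × 20.325 ≈ 130.1 kt.

130 kt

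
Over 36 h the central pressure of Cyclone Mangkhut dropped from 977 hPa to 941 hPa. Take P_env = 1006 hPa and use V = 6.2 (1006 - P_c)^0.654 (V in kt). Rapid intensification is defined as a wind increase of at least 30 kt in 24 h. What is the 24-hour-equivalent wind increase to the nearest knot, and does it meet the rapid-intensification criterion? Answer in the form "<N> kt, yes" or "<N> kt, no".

26 kt, no

V₁: ΔP = 29, V ≈ 6.2 × 29^0.654 ≈ 56.08 kt.
V₂: ΔP = 65, V ≈ 6.2 × 65^0.654 ≈ 95.07 kt.
ΔV over 36 h = 38.99 kt → 24 h equivalent = 38.99 × 24/36 ≈ 25.99 kt.
26 kt < 30 kt ⇒ not rapid intensification.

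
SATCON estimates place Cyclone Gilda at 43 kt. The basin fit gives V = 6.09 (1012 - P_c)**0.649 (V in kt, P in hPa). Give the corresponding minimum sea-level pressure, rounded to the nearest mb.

ΔP = (V / 6.09)^(1/0.649) = (43/6.09)^1.541.
43/6.09 = 7.061; 7.061^1.541 ≈ 20.32 mb.
P_c = 1012 − 20.32 = 991.68 ≈ 992 mb.

992 mb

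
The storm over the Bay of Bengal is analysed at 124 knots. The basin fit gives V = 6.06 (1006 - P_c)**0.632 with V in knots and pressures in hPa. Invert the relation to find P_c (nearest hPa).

887 hPa

ΔP = (V / 6.06)^(1/0.632) = (124/6.06)^1.582.
124/6.06 = 20.462; 20.462^1.582 ≈ 118.66 hPa.
P_c = 1006 − 118.66 = 887.34 ≈ 887 hPa.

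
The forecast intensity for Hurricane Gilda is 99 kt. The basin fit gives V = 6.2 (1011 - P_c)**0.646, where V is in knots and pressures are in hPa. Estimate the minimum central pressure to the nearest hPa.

ΔP = (V / 6.2)^(1/0.646) = (99/6.2)^1.548.
99/6.2 = 15.968; 15.968^1.548 ≈ 72.88 hPa.
P_c = 1011 − 72.88 = 938.12 ≈ 938 hPa.

938 hPa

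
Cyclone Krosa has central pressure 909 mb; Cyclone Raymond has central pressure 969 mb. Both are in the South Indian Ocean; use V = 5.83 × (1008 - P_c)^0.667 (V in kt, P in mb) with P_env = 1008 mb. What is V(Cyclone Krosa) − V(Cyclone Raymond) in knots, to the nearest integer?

58 kt

Cyclone Krosa: ΔP = 99; V ≈ 5.83 × 99^0.667 ≈ 124.96 kt.
Cyclone Raymond: ΔP = 39; V ≈ 5.83 × 39^0.667 ≈ 67.13 kt.
Difference ≈ 124.96 − 67.13 = 57.83 → 58 kt.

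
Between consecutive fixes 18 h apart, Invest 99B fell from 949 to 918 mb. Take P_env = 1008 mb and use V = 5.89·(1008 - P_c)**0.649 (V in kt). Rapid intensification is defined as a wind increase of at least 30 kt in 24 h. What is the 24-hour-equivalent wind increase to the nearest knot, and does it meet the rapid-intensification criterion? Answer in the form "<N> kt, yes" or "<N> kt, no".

V₁: ΔP = 59, V ≈ 5.89 × 59^0.649 ≈ 83.06 kt.
V₂: ΔP = 90, V ≈ 5.89 × 90^0.649 ≈ 109.25 kt.
ΔV over 18 h = 26.19 kt → 24 h equivalent = 26.19 × 24/18 ≈ 34.92 kt.
35 kt ≥ 30 kt ⇒ rapid intensification.

35 kt, yes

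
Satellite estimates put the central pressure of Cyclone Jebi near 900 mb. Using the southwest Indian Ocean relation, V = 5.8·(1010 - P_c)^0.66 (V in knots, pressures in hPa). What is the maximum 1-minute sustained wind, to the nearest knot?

ΔP = 1010 − 900 = 110 mb.
110^0.66 ≈ 22.249.
V ≈ 5.8 × 22.249 ≈ 129.0 kt.

129 kt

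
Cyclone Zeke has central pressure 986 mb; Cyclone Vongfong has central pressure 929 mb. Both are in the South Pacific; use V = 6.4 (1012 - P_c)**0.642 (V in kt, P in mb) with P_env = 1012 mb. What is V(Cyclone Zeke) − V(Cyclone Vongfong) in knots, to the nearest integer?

-57 kt

Cyclone Zeke: ΔP = 26; V ≈ 6.4 × 26^0.642 ≈ 51.83 kt.
Cyclone Vongfong: ΔP = 83; V ≈ 6.4 × 83^0.642 ≈ 109.20 kt.
Difference ≈ 51.83 − 109.20 = -57.37 → -57 kt.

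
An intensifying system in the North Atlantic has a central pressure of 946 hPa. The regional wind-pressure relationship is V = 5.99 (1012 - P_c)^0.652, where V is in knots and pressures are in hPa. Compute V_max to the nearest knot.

92 kt

ΔP = 1012 − 946 = 66 hPa.
66^0.652 ≈ 15.358.
V ≈ 5.99 × 15.358 ≈ 92.0 kt.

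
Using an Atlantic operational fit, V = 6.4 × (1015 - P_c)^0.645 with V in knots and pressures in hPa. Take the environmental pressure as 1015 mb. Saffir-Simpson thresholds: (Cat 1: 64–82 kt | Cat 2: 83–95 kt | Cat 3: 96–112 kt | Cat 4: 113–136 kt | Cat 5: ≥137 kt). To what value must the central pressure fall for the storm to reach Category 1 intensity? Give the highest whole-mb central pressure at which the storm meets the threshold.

Category 1 begins at V = 64 kt.
Required ΔP = (64/6.4)^(1/0.645) = 10.000^1.550 ≈ 35.51 mb.
P_c ≤ 1015 − 35.51 = 979.49, so the highest integer P_c is 979 mb.

979 mb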